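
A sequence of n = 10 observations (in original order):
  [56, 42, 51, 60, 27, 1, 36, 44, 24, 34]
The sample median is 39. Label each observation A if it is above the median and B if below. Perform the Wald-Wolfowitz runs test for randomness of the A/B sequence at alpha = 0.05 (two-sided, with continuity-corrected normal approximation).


Step 1: Compute median = 39; label A = above, B = below.
Labels in order: AAAABBBABB  (n_A = 5, n_B = 5)
Step 2: Count runs R = 4.
Step 3: Under H0 (random ordering), E[R] = 2*n_A*n_B/(n_A+n_B) + 1 = 2*5*5/10 + 1 = 6.0000.
        Var[R] = 2*n_A*n_B*(2*n_A*n_B - n_A - n_B) / ((n_A+n_B)^2 * (n_A+n_B-1)) = 2000/900 = 2.2222.
        SD[R] = 1.4907.
Step 4: Continuity-corrected z = (R + 0.5 - E[R]) / SD[R] = (4 + 0.5 - 6.0000) / 1.4907 = -1.0062.
Step 5: Two-sided p-value via normal approximation = 2*(1 - Phi(|z|)) = 0.314305.
Step 6: alpha = 0.05. fail to reject H0.

R = 4, z = -1.0062, p = 0.314305, fail to reject H0.


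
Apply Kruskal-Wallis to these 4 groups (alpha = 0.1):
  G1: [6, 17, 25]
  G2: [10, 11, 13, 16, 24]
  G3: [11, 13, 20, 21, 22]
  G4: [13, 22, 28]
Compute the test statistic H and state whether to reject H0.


Step 1: Combine all N = 16 observations and assign midranks.
sorted (value, group, rank): (6,G1,1), (10,G2,2), (11,G2,3.5), (11,G3,3.5), (13,G2,6), (13,G3,6), (13,G4,6), (16,G2,8), (17,G1,9), (20,G3,10), (21,G3,11), (22,G3,12.5), (22,G4,12.5), (24,G2,14), (25,G1,15), (28,G4,16)
Step 2: Sum ranks within each group.
R_1 = 25 (n_1 = 3)
R_2 = 33.5 (n_2 = 5)
R_3 = 43 (n_3 = 5)
R_4 = 34.5 (n_4 = 3)
Step 3: H = 12/(N(N+1)) * sum(R_i^2/n_i) - 3(N+1)
     = 12/(16*17) * (25^2/3 + 33.5^2/5 + 43^2/5 + 34.5^2/3) - 3*17
     = 0.044118 * 1199.33 - 51
     = 1.911765.
Step 4: Ties present; correction factor C = 1 - 36/(16^3 - 16) = 0.991176. Corrected H = 1.911765 / 0.991176 = 1.928783.
Step 5: Under H0, H ~ chi^2(3); p-value = 0.587319.
Step 6: alpha = 0.1. fail to reject H0.

H = 1.9288, df = 3, p = 0.587319, fail to reject H0.


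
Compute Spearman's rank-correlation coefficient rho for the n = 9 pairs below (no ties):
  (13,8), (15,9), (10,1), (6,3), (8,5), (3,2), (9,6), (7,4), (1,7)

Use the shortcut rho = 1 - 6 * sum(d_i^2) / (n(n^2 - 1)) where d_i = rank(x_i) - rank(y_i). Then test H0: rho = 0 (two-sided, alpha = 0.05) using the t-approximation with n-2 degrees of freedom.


Step 1: Rank x and y separately (midranks; no ties here).
rank(x): 13->8, 15->9, 10->7, 6->3, 8->5, 3->2, 9->6, 7->4, 1->1
rank(y): 8->8, 9->9, 1->1, 3->3, 5->5, 2->2, 6->6, 4->4, 7->7
Step 2: d_i = R_x(i) - R_y(i); compute d_i^2.
  (8-8)^2=0, (9-9)^2=0, (7-1)^2=36, (3-3)^2=0, (5-5)^2=0, (2-2)^2=0, (6-6)^2=0, (4-4)^2=0, (1-7)^2=36
sum(d^2) = 72.
Step 3: rho = 1 - 6*72 / (9*(9^2 - 1)) = 1 - 432/720 = 0.400000.
Step 4: Under H0, t = rho * sqrt((n-2)/(1-rho^2)) = 1.1547 ~ t(7).
Step 5: Two-sided p-value from the t-distribution with 7 df = 0.286105.
Step 6: alpha = 0.05. fail to reject H0.

rho = 0.4000, p = 0.286105, fail to reject H0 at alpha = 0.05.


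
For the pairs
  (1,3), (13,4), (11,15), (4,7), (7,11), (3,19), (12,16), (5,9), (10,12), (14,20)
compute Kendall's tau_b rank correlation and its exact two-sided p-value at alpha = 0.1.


Step 1: Enumerate the 45 unordered pairs (i,j) with i<j and classify each by sign(x_j-x_i) * sign(y_j-y_i).
  (1,2):dx=+12,dy=+1->C; (1,3):dx=+10,dy=+12->C; (1,4):dx=+3,dy=+4->C; (1,5):dx=+6,dy=+8->C
  (1,6):dx=+2,dy=+16->C; (1,7):dx=+11,dy=+13->C; (1,8):dx=+4,dy=+6->C; (1,9):dx=+9,dy=+9->C
  (1,10):dx=+13,dy=+17->C; (2,3):dx=-2,dy=+11->D; (2,4):dx=-9,dy=+3->D; (2,5):dx=-6,dy=+7->D
  (2,6):dx=-10,dy=+15->D; (2,7):dx=-1,dy=+12->D; (2,8):dx=-8,dy=+5->D; (2,9):dx=-3,dy=+8->D
  (2,10):dx=+1,dy=+16->C; (3,4):dx=-7,dy=-8->C; (3,5):dx=-4,dy=-4->C; (3,6):dx=-8,dy=+4->D
  (3,7):dx=+1,dy=+1->C; (3,8):dx=-6,dy=-6->C; (3,9):dx=-1,dy=-3->C; (3,10):dx=+3,dy=+5->C
  (4,5):dx=+3,dy=+4->C; (4,6):dx=-1,dy=+12->D; (4,7):dx=+8,dy=+9->C; (4,8):dx=+1,dy=+2->C
  (4,9):dx=+6,dy=+5->C; (4,10):dx=+10,dy=+13->C; (5,6):dx=-4,dy=+8->D; (5,7):dx=+5,dy=+5->C
  (5,8):dx=-2,dy=-2->C; (5,9):dx=+3,dy=+1->C; (5,10):dx=+7,dy=+9->C; (6,7):dx=+9,dy=-3->D
  (6,8):dx=+2,dy=-10->D; (6,9):dx=+7,dy=-7->D; (6,10):dx=+11,dy=+1->C; (7,8):dx=-7,dy=-7->C
  (7,9):dx=-2,dy=-4->C; (7,10):dx=+2,dy=+4->C; (8,9):dx=+5,dy=+3->C; (8,10):dx=+9,dy=+11->C
  (9,10):dx=+4,dy=+8->C
Step 2: C = 32, D = 13, total pairs = 45.
Step 3: tau = (C - D)/(n(n-1)/2) = (32 - 13)/45 = 0.422222.
Step 4: Exact two-sided p-value (enumerate n! = 3628800 permutations of y under H0): p = 0.108313.
Step 5: alpha = 0.1. fail to reject H0.

tau_b = 0.4222 (C=32, D=13), p = 0.108313, fail to reject H0.


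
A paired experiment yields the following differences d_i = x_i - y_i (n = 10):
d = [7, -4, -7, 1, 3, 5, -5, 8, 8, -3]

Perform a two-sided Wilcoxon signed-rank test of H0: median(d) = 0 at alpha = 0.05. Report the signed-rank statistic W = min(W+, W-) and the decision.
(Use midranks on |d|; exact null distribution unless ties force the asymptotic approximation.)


Step 1: Drop any zero differences (none here) and take |d_i|.
|d| = [7, 4, 7, 1, 3, 5, 5, 8, 8, 3]
Step 2: Midrank |d_i| (ties get averaged ranks).
ranks: |7|->7.5, |4|->4, |7|->7.5, |1|->1, |3|->2.5, |5|->5.5, |5|->5.5, |8|->9.5, |8|->9.5, |3|->2.5
Step 3: Attach original signs; sum ranks with positive sign and with negative sign.
W+ = 7.5 + 1 + 2.5 + 5.5 + 9.5 + 9.5 = 35.5
W- = 4 + 7.5 + 5.5 + 2.5 = 19.5
(Check: W+ + W- = 55 should equal n(n+1)/2 = 55.)
Step 4: Test statistic W = min(W+, W-) = 19.5.
Step 5: Ties in |d|, so use the tie-corrected normal approximation.
        E[W] = n(n+1)/4 = 10*11/4 = 27.5.
        Tie groups: |d|=3 (t=2), |d|=5 (t=2), |d|=7 (t=2), |d|=8 (t=2); sum(t^3 - t) = 24.
        Var[W] = n(n+1)(2n+1)/24 - sum(t^3-t)/48 = 2310/24 - 24/48 = 95.75.
        z = (W - E[W]) / sqrt(Var[W]) = (19.5 - 27.5) / 9.7852 = -0.8176.
        Two-sided p = 2*Phi(z) = 0.413607.
Step 6: alpha = 0.05. fail to reject H0.

W+ = 35.5, W- = 19.5, W = min = 19.5, p = 0.413607, fail to reject H0.


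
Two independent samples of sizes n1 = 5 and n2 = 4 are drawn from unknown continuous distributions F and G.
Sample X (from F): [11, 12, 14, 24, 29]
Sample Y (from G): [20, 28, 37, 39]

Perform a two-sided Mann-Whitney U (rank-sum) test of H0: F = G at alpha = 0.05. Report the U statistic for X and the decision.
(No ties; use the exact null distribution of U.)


Step 1: Combine and sort all 9 observations; assign midranks.
sorted (value, group): (11,X), (12,X), (14,X), (20,Y), (24,X), (28,Y), (29,X), (37,Y), (39,Y)
ranks: 11->1, 12->2, 14->3, 20->4, 24->5, 28->6, 29->7, 37->8, 39->9
Step 2: Rank sum for X: R1 = 1 + 2 + 3 + 5 + 7 = 18.
Step 3: U_X = R1 - n1(n1+1)/2 = 18 - 5*6/2 = 18 - 15 = 3.
       U_Y = n1*n2 - U_X = 20 - 3 = 17.
Step 4: No ties, so the exact null distribution of U (based on enumerating the C(9,5) = 126 equally likely rank assignments) gives the two-sided p-value.
Step 5: p-value = 0.111111; compare to alpha = 0.05. fail to reject H0.

U_X = 3, p = 0.111111, fail to reject H0 at alpha = 0.05.


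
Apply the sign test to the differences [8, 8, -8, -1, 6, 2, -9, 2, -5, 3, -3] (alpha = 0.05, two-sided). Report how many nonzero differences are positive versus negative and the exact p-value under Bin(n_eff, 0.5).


Step 1: Discard zero differences. Original n = 11; n_eff = number of nonzero differences = 11.
Nonzero differences (with sign): +8, +8, -8, -1, +6, +2, -9, +2, -5, +3, -3
Step 2: Count signs: positive = 6, negative = 5.
Step 3: Under H0: P(positive) = 0.5, so the number of positives S ~ Bin(11, 0.5).
Step 4: Two-sided exact p-value = sum of Bin(11,0.5) probabilities at or below the observed probability = 1.000000.
Step 5: alpha = 0.05. fail to reject H0.

n_eff = 11, pos = 6, neg = 5, p = 1.000000, fail to reject H0.


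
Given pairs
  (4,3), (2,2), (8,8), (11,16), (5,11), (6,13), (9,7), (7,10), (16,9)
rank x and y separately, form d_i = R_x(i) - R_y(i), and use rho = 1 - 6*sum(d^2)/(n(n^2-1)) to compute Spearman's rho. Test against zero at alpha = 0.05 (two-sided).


Step 1: Rank x and y separately (midranks; no ties here).
rank(x): 4->2, 2->1, 8->6, 11->8, 5->3, 6->4, 9->7, 7->5, 16->9
rank(y): 3->2, 2->1, 8->4, 16->9, 11->7, 13->8, 7->3, 10->6, 9->5
Step 2: d_i = R_x(i) - R_y(i); compute d_i^2.
  (2-2)^2=0, (1-1)^2=0, (6-4)^2=4, (8-9)^2=1, (3-7)^2=16, (4-8)^2=16, (7-3)^2=16, (5-6)^2=1, (9-5)^2=16
sum(d^2) = 70.
Step 3: rho = 1 - 6*70 / (9*(9^2 - 1)) = 1 - 420/720 = 0.416667.
Step 4: Under H0, t = rho * sqrt((n-2)/(1-rho^2)) = 1.2127 ~ t(7).
Step 5: Two-sided p-value from the t-distribution with 7 df = 0.264586.
Step 6: alpha = 0.05. fail to reject H0.

rho = 0.4167, p = 0.264586, fail to reject H0 at alpha = 0.05.


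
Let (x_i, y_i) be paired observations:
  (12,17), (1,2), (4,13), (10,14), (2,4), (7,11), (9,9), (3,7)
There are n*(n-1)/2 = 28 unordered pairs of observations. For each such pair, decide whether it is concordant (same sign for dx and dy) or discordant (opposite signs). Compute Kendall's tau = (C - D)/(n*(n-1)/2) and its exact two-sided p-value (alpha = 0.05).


Step 1: Enumerate the 28 unordered pairs (i,j) with i<j and classify each by sign(x_j-x_i) * sign(y_j-y_i).
  (1,2):dx=-11,dy=-15->C; (1,3):dx=-8,dy=-4->C; (1,4):dx=-2,dy=-3->C; (1,5):dx=-10,dy=-13->C
  (1,6):dx=-5,dy=-6->C; (1,7):dx=-3,dy=-8->C; (1,8):dx=-9,dy=-10->C; (2,3):dx=+3,dy=+11->C
  (2,4):dx=+9,dy=+12->C; (2,5):dx=+1,dy=+2->C; (2,6):dx=+6,dy=+9->C; (2,7):dx=+8,dy=+7->C
  (2,8):dx=+2,dy=+5->C; (3,4):dx=+6,dy=+1->C; (3,5):dx=-2,dy=-9->C; (3,6):dx=+3,dy=-2->D
  (3,7):dx=+5,dy=-4->D; (3,8):dx=-1,dy=-6->C; (4,5):dx=-8,dy=-10->C; (4,6):dx=-3,dy=-3->C
  (4,7):dx=-1,dy=-5->C; (4,8):dx=-7,dy=-7->C; (5,6):dx=+5,dy=+7->C; (5,7):dx=+7,dy=+5->C
  (5,8):dx=+1,dy=+3->C; (6,7):dx=+2,dy=-2->D; (6,8):dx=-4,dy=-4->C; (7,8):dx=-6,dy=-2->C
Step 2: C = 25, D = 3, total pairs = 28.
Step 3: tau = (C - D)/(n(n-1)/2) = (25 - 3)/28 = 0.785714.
Step 4: Exact two-sided p-value (enumerate n! = 40320 permutations of y under H0): p = 0.005506.
Step 5: alpha = 0.05. reject H0.

tau_b = 0.7857 (C=25, D=3), p = 0.005506, reject H0.


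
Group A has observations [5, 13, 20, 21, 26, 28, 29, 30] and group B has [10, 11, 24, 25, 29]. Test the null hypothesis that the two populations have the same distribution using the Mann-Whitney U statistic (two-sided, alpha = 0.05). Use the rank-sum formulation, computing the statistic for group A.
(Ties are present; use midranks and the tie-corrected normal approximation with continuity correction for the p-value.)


Step 1: Combine and sort all 13 observations; assign midranks.
sorted (value, group): (5,X), (10,Y), (11,Y), (13,X), (20,X), (21,X), (24,Y), (25,Y), (26,X), (28,X), (29,X), (29,Y), (30,X)
ranks: 5->1, 10->2, 11->3, 13->4, 20->5, 21->6, 24->7, 25->8, 26->9, 28->10, 29->11.5, 29->11.5, 30->13
Step 2: Rank sum for X: R1 = 1 + 4 + 5 + 6 + 9 + 10 + 11.5 + 13 = 59.5.
Step 3: U_X = R1 - n1(n1+1)/2 = 59.5 - 8*9/2 = 59.5 - 36 = 23.5.
       U_Y = n1*n2 - U_X = 40 - 23.5 = 16.5.
Step 4: Ties are present, so use the tie-corrected normal approximation (with continuity correction) for the p-value.
Step 5: p-value = 0.660111; compare to alpha = 0.05. fail to reject H0.

U_X = 23.5, p = 0.660111, fail to reject H0 at alpha = 0.05.


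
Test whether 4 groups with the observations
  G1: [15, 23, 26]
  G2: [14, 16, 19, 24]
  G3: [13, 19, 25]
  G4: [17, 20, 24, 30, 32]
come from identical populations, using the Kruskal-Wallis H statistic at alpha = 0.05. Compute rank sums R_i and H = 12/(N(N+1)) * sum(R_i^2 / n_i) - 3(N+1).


Step 1: Combine all N = 15 observations and assign midranks.
sorted (value, group, rank): (13,G3,1), (14,G2,2), (15,G1,3), (16,G2,4), (17,G4,5), (19,G2,6.5), (19,G3,6.5), (20,G4,8), (23,G1,9), (24,G2,10.5), (24,G4,10.5), (25,G3,12), (26,G1,13), (30,G4,14), (32,G4,15)
Step 2: Sum ranks within each group.
R_1 = 25 (n_1 = 3)
R_2 = 23 (n_2 = 4)
R_3 = 19.5 (n_3 = 3)
R_4 = 52.5 (n_4 = 5)
Step 3: H = 12/(N(N+1)) * sum(R_i^2/n_i) - 3(N+1)
     = 12/(15*16) * (25^2/3 + 23^2/4 + 19.5^2/3 + 52.5^2/5) - 3*16
     = 0.050000 * 1018.58 - 48
     = 2.929167.
Step 4: Ties present; correction factor C = 1 - 12/(15^3 - 15) = 0.996429. Corrected H = 2.929167 / 0.996429 = 2.939665.
Step 5: Under H0, H ~ chi^2(3); p-value = 0.401021.
Step 6: alpha = 0.05. fail to reject H0.

H = 2.9397, df = 3, p = 0.401021, fail to reject H0.


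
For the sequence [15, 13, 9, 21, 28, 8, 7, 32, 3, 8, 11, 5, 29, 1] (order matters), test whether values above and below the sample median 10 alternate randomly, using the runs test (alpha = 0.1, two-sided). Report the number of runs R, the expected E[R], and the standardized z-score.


Step 1: Compute median = 10; label A = above, B = below.
Labels in order: AABAABBABBABAB  (n_A = 7, n_B = 7)
Step 2: Count runs R = 10.
Step 3: Under H0 (random ordering), E[R] = 2*n_A*n_B/(n_A+n_B) + 1 = 2*7*7/14 + 1 = 8.0000.
        Var[R] = 2*n_A*n_B*(2*n_A*n_B - n_A - n_B) / ((n_A+n_B)^2 * (n_A+n_B-1)) = 8232/2548 = 3.2308.
        SD[R] = 1.7974.
Step 4: Continuity-corrected z = (R - 0.5 - E[R]) / SD[R] = (10 - 0.5 - 8.0000) / 1.7974 = 0.8345.
Step 5: Two-sided p-value via normal approximation = 2*(1 - Phi(|z|)) = 0.403986.
Step 6: alpha = 0.1. fail to reject H0.

R = 10, z = 0.8345, p = 0.403986, fail to reject H0.


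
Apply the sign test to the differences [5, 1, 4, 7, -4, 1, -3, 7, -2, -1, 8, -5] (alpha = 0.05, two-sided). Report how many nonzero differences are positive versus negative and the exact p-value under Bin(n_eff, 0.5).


Step 1: Discard zero differences. Original n = 12; n_eff = number of nonzero differences = 12.
Nonzero differences (with sign): +5, +1, +4, +7, -4, +1, -3, +7, -2, -1, +8, -5
Step 2: Count signs: positive = 7, negative = 5.
Step 3: Under H0: P(positive) = 0.5, so the number of positives S ~ Bin(12, 0.5).
Step 4: Two-sided exact p-value = sum of Bin(12,0.5) probabilities at or below the observed probability = 0.774414.
Step 5: alpha = 0.05. fail to reject H0.

n_eff = 12, pos = 7, neg = 5, p = 0.774414, fail to reject H0.


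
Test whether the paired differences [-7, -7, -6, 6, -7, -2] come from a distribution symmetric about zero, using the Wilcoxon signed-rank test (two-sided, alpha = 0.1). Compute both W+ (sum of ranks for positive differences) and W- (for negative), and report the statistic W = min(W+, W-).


Step 1: Drop any zero differences (none here) and take |d_i|.
|d| = [7, 7, 6, 6, 7, 2]
Step 2: Midrank |d_i| (ties get averaged ranks).
ranks: |7|->5, |7|->5, |6|->2.5, |6|->2.5, |7|->5, |2|->1
Step 3: Attach original signs; sum ranks with positive sign and with negative sign.
W+ = 2.5 = 2.5
W- = 5 + 5 + 2.5 + 5 + 1 = 18.5
(Check: W+ + W- = 21 should equal n(n+1)/2 = 21.)
Step 4: Test statistic W = min(W+, W-) = 2.5.
Step 5: Ties in |d|, so use the tie-corrected normal approximation.
        E[W] = n(n+1)/4 = 6*7/4 = 10.5.
        Tie groups: |d|=6 (t=2), |d|=7 (t=3); sum(t^3 - t) = 30.
        Var[W] = n(n+1)(2n+1)/24 - sum(t^3-t)/48 = 546/24 - 30/48 = 22.125.
        z = (W - E[W]) / sqrt(Var[W]) = (2.5 - 10.5) / 4.7037 = -1.7008.
        Two-sided p = 2*Phi(z) = 0.088984.
Step 6: alpha = 0.1. reject H0.

W+ = 2.5, W- = 18.5, W = min = 2.5, p = 0.088984, reject H0.


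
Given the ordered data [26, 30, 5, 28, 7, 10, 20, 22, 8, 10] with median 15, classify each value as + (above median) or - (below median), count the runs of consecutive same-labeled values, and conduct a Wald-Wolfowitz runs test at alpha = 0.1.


Step 1: Compute median = 15; label A = above, B = below.
Labels in order: AABABBAABB  (n_A = 5, n_B = 5)
Step 2: Count runs R = 6.
Step 3: Under H0 (random ordering), E[R] = 2*n_A*n_B/(n_A+n_B) + 1 = 2*5*5/10 + 1 = 6.0000.
        Var[R] = 2*n_A*n_B*(2*n_A*n_B - n_A - n_B) / ((n_A+n_B)^2 * (n_A+n_B-1)) = 2000/900 = 2.2222.
        SD[R] = 1.4907.
Step 4: R = E[R], so z = 0 with no continuity correction.
Step 5: Two-sided p-value via normal approximation = 2*(1 - Phi(|z|)) = 1.000000.
Step 6: alpha = 0.1. fail to reject H0.

R = 6, z = 0.0000, p = 1.000000, fail to reject H0.


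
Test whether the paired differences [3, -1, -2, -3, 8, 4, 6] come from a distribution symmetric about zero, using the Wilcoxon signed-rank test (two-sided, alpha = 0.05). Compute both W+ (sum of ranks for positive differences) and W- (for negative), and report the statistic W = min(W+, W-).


Step 1: Drop any zero differences (none here) and take |d_i|.
|d| = [3, 1, 2, 3, 8, 4, 6]
Step 2: Midrank |d_i| (ties get averaged ranks).
ranks: |3|->3.5, |1|->1, |2|->2, |3|->3.5, |8|->7, |4|->5, |6|->6
Step 3: Attach original signs; sum ranks with positive sign and with negative sign.
W+ = 3.5 + 7 + 5 + 6 = 21.5
W- = 1 + 2 + 3.5 = 6.5
(Check: W+ + W- = 28 should equal n(n+1)/2 = 28.)
Step 4: Test statistic W = min(W+, W-) = 6.5.
Step 5: Ties in |d|, so use the tie-corrected normal approximation.
        E[W] = n(n+1)/4 = 7*8/4 = 14.
        Tie groups: |d|=3 (t=2); sum(t^3 - t) = 6.
        Var[W] = n(n+1)(2n+1)/24 - sum(t^3-t)/48 = 840/24 - 6/48 = 34.875.
        z = (W - E[W]) / sqrt(Var[W]) = (6.5 - 14) / 5.9055 = -1.2700.
        Two-sided p = 2*Phi(z) = 0.204084.
Step 6: alpha = 0.05. fail to reject H0.

W+ = 21.5, W- = 6.5, W = min = 6.5, p = 0.204084, fail to reject H0.


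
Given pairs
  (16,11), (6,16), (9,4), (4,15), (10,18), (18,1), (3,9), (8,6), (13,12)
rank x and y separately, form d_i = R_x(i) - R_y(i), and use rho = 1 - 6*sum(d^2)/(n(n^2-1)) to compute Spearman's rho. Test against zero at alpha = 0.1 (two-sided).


Step 1: Rank x and y separately (midranks; no ties here).
rank(x): 16->8, 6->3, 9->5, 4->2, 10->6, 18->9, 3->1, 8->4, 13->7
rank(y): 11->5, 16->8, 4->2, 15->7, 18->9, 1->1, 9->4, 6->3, 12->6
Step 2: d_i = R_x(i) - R_y(i); compute d_i^2.
  (8-5)^2=9, (3-8)^2=25, (5-2)^2=9, (2-7)^2=25, (6-9)^2=9, (9-1)^2=64, (1-4)^2=9, (4-3)^2=1, (7-6)^2=1
sum(d^2) = 152.
Step 3: rho = 1 - 6*152 / (9*(9^2 - 1)) = 1 - 912/720 = -0.266667.
Step 4: Under H0, t = rho * sqrt((n-2)/(1-rho^2)) = -0.7320 ~ t(7).
Step 5: Two-sided p-value from the t-distribution with 7 df = 0.487922.
Step 6: alpha = 0.1. fail to reject H0.

rho = -0.2667, p = 0.487922, fail to reject H0 at alpha = 0.1.


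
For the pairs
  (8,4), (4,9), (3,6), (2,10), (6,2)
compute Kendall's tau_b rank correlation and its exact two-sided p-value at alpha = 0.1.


Step 1: Enumerate the 10 unordered pairs (i,j) with i<j and classify each by sign(x_j-x_i) * sign(y_j-y_i).
  (1,2):dx=-4,dy=+5->D; (1,3):dx=-5,dy=+2->D; (1,4):dx=-6,dy=+6->D; (1,5):dx=-2,dy=-2->C
  (2,3):dx=-1,dy=-3->C; (2,4):dx=-2,dy=+1->D; (2,5):dx=+2,dy=-7->D; (3,4):dx=-1,dy=+4->D
  (3,5):dx=+3,dy=-4->D; (4,5):dx=+4,dy=-8->D
Step 2: C = 2, D = 8, total pairs = 10.
Step 3: tau = (C - D)/(n(n-1)/2) = (2 - 8)/10 = -0.600000.
Step 4: Exact two-sided p-value (enumerate n! = 120 permutations of y under H0): p = 0.233333.
Step 5: alpha = 0.1. fail to reject H0.

tau_b = -0.6000 (C=2, D=8), p = 0.233333, fail to reject H0.


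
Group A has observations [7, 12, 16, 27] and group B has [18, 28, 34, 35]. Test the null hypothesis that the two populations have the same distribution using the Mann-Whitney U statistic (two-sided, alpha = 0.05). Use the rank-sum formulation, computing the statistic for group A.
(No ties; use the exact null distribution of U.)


Step 1: Combine and sort all 8 observations; assign midranks.
sorted (value, group): (7,X), (12,X), (16,X), (18,Y), (27,X), (28,Y), (34,Y), (35,Y)
ranks: 7->1, 12->2, 16->3, 18->4, 27->5, 28->6, 34->7, 35->8
Step 2: Rank sum for X: R1 = 1 + 2 + 3 + 5 = 11.
Step 3: U_X = R1 - n1(n1+1)/2 = 11 - 4*5/2 = 11 - 10 = 1.
       U_Y = n1*n2 - U_X = 16 - 1 = 15.
Step 4: No ties, so the exact null distribution of U (based on enumerating the C(8,4) = 70 equally likely rank assignments) gives the two-sided p-value.
Step 5: p-value = 0.057143; compare to alpha = 0.05. fail to reject H0.

U_X = 1, p = 0.057143, fail to reject H0 at alpha = 0.05.


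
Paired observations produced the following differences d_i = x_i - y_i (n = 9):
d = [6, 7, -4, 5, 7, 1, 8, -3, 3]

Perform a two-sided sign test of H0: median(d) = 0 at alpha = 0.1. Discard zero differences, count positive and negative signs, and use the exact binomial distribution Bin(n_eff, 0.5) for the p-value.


Step 1: Discard zero differences. Original n = 9; n_eff = number of nonzero differences = 9.
Nonzero differences (with sign): +6, +7, -4, +5, +7, +1, +8, -3, +3
Step 2: Count signs: positive = 7, negative = 2.
Step 3: Under H0: P(positive) = 0.5, so the number of positives S ~ Bin(9, 0.5).
Step 4: Two-sided exact p-value = sum of Bin(9,0.5) probabilities at or below the observed probability = 0.179688.
Step 5: alpha = 0.1. fail to reject H0.

n_eff = 9, pos = 7, neg = 2, p = 0.179688, fail to reject H0.


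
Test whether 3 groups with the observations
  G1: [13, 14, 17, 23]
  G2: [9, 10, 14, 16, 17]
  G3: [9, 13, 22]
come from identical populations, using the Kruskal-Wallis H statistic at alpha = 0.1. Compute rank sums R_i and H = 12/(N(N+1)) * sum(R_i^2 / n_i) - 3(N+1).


Step 1: Combine all N = 12 observations and assign midranks.
sorted (value, group, rank): (9,G2,1.5), (9,G3,1.5), (10,G2,3), (13,G1,4.5), (13,G3,4.5), (14,G1,6.5), (14,G2,6.5), (16,G2,8), (17,G1,9.5), (17,G2,9.5), (22,G3,11), (23,G1,12)
Step 2: Sum ranks within each group.
R_1 = 32.5 (n_1 = 4)
R_2 = 28.5 (n_2 = 5)
R_3 = 17 (n_3 = 3)
Step 3: H = 12/(N(N+1)) * sum(R_i^2/n_i) - 3(N+1)
     = 12/(12*13) * (32.5^2/4 + 28.5^2/5 + 17^2/3) - 3*13
     = 0.076923 * 522.846 - 39
     = 1.218910.
Step 4: Ties present; correction factor C = 1 - 24/(12^3 - 12) = 0.986014. Corrected H = 1.218910 / 0.986014 = 1.236200.
Step 5: Under H0, H ~ chi^2(2); p-value = 0.538968.
Step 6: alpha = 0.1. fail to reject H0.

H = 1.2362, df = 2, p = 0.538968, fail to reject H0.


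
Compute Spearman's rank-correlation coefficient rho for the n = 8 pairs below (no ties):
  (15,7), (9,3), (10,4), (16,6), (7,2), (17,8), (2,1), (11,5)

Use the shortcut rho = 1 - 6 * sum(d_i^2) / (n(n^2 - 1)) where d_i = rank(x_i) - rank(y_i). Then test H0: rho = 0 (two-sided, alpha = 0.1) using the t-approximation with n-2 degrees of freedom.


Step 1: Rank x and y separately (midranks; no ties here).
rank(x): 15->6, 9->3, 10->4, 16->7, 7->2, 17->8, 2->1, 11->5
rank(y): 7->7, 3->3, 4->4, 6->6, 2->2, 8->8, 1->1, 5->5
Step 2: d_i = R_x(i) - R_y(i); compute d_i^2.
  (6-7)^2=1, (3-3)^2=0, (4-4)^2=0, (7-6)^2=1, (2-2)^2=0, (8-8)^2=0, (1-1)^2=0, (5-5)^2=0
sum(d^2) = 2.
Step 3: rho = 1 - 6*2 / (8*(8^2 - 1)) = 1 - 12/504 = 0.976190.
Step 4: Under H0, t = rho * sqrt((n-2)/(1-rho^2)) = 11.0235 ~ t(6).
Step 5: Two-sided p-value from the t-distribution with 6 df = 0.000033.
Step 6: alpha = 0.1. reject H0.

rho = 0.9762, p = 0.000033, reject H0 at alpha = 0.1.


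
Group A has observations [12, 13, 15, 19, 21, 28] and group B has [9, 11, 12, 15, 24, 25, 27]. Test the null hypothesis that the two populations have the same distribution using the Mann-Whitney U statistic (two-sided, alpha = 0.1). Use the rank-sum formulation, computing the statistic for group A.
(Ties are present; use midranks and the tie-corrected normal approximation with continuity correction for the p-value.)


Step 1: Combine and sort all 13 observations; assign midranks.
sorted (value, group): (9,Y), (11,Y), (12,X), (12,Y), (13,X), (15,X), (15,Y), (19,X), (21,X), (24,Y), (25,Y), (27,Y), (28,X)
ranks: 9->1, 11->2, 12->3.5, 12->3.5, 13->5, 15->6.5, 15->6.5, 19->8, 21->9, 24->10, 25->11, 27->12, 28->13
Step 2: Rank sum for X: R1 = 3.5 + 5 + 6.5 + 8 + 9 + 13 = 45.
Step 3: U_X = R1 - n1(n1+1)/2 = 45 - 6*7/2 = 45 - 21 = 24.
       U_Y = n1*n2 - U_X = 42 - 24 = 18.
Step 4: Ties are present, so use the tie-corrected normal approximation (with continuity correction) for the p-value.
Step 5: p-value = 0.720247; compare to alpha = 0.1. fail to reject H0.

U_X = 24, p = 0.720247, fail to reject H0 at alpha = 0.1.


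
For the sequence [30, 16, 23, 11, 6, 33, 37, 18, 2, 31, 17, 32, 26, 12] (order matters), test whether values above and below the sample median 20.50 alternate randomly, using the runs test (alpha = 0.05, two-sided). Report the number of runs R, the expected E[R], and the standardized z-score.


Step 1: Compute median = 20.50; label A = above, B = below.
Labels in order: ABABBAABBABAAB  (n_A = 7, n_B = 7)
Step 2: Count runs R = 10.
Step 3: Under H0 (random ordering), E[R] = 2*n_A*n_B/(n_A+n_B) + 1 = 2*7*7/14 + 1 = 8.0000.
        Var[R] = 2*n_A*n_B*(2*n_A*n_B - n_A - n_B) / ((n_A+n_B)^2 * (n_A+n_B-1)) = 8232/2548 = 3.2308.
        SD[R] = 1.7974.
Step 4: Continuity-corrected z = (R - 0.5 - E[R]) / SD[R] = (10 - 0.5 - 8.0000) / 1.7974 = 0.8345.
Step 5: Two-sided p-value via normal approximation = 2*(1 - Phi(|z|)) = 0.403986.
Step 6: alpha = 0.05. fail to reject H0.

R = 10, z = 0.8345, p = 0.403986, fail to reject H0.


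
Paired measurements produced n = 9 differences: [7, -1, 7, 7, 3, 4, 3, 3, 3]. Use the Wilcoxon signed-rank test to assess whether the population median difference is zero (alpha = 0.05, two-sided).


Step 1: Drop any zero differences (none here) and take |d_i|.
|d| = [7, 1, 7, 7, 3, 4, 3, 3, 3]
Step 2: Midrank |d_i| (ties get averaged ranks).
ranks: |7|->8, |1|->1, |7|->8, |7|->8, |3|->3.5, |4|->6, |3|->3.5, |3|->3.5, |3|->3.5
Step 3: Attach original signs; sum ranks with positive sign and with negative sign.
W+ = 8 + 8 + 8 + 3.5 + 6 + 3.5 + 3.5 + 3.5 = 44
W- = 1 = 1
(Check: W+ + W- = 45 should equal n(n+1)/2 = 45.)
Step 4: Test statistic W = min(W+, W-) = 1.
Step 5: Ties in |d|, so use the tie-corrected normal approximation.
        E[W] = n(n+1)/4 = 9*10/4 = 22.5.
        Tie groups: |d|=3 (t=4), |d|=7 (t=3); sum(t^3 - t) = 84.
        Var[W] = n(n+1)(2n+1)/24 - sum(t^3-t)/48 = 1710/24 - 84/48 = 69.5.
        z = (W - E[W]) / sqrt(Var[W]) = (1 - 22.5) / 8.3367 = -2.5790.
        Two-sided p = 2*Phi(z) = 0.009910.
Step 6: alpha = 0.05. reject H0.

W+ = 44, W- = 1, W = min = 1, p = 0.009910, reject H0.


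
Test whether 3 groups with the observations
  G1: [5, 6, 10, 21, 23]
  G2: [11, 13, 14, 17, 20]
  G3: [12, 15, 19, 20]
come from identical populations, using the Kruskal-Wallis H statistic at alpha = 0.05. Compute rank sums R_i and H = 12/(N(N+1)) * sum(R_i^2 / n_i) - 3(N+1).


Step 1: Combine all N = 14 observations and assign midranks.
sorted (value, group, rank): (5,G1,1), (6,G1,2), (10,G1,3), (11,G2,4), (12,G3,5), (13,G2,6), (14,G2,7), (15,G3,8), (17,G2,9), (19,G3,10), (20,G2,11.5), (20,G3,11.5), (21,G1,13), (23,G1,14)
Step 2: Sum ranks within each group.
R_1 = 33 (n_1 = 5)
R_2 = 37.5 (n_2 = 5)
R_3 = 34.5 (n_3 = 4)
Step 3: H = 12/(N(N+1)) * sum(R_i^2/n_i) - 3(N+1)
     = 12/(14*15) * (33^2/5 + 37.5^2/5 + 34.5^2/4) - 3*15
     = 0.057143 * 796.612 - 45
     = 0.520714.
Step 4: Ties present; correction factor C = 1 - 6/(14^3 - 14) = 0.997802. Corrected H = 0.520714 / 0.997802 = 0.521861.
Step 5: Under H0, H ~ chi^2(2); p-value = 0.770334.
Step 6: alpha = 0.05. fail to reject H0.

H = 0.5219, df = 2, p = 0.770334, fail to reject H0.


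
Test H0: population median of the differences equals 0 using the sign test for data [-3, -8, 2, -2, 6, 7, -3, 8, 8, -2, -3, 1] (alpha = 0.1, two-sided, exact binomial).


Step 1: Discard zero differences. Original n = 12; n_eff = number of nonzero differences = 12.
Nonzero differences (with sign): -3, -8, +2, -2, +6, +7, -3, +8, +8, -2, -3, +1
Step 2: Count signs: positive = 6, negative = 6.
Step 3: Under H0: P(positive) = 0.5, so the number of positives S ~ Bin(12, 0.5).
Step 4: Two-sided exact p-value = sum of Bin(12,0.5) probabilities at or below the observed probability = 1.000000.
Step 5: alpha = 0.1. fail to reject H0.

n_eff = 12, pos = 6, neg = 6, p = 1.000000, fail to reject H0.


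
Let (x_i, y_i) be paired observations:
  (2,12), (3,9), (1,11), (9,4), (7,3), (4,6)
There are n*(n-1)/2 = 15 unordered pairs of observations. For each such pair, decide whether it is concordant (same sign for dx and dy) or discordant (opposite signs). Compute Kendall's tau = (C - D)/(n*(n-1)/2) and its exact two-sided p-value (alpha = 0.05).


Step 1: Enumerate the 15 unordered pairs (i,j) with i<j and classify each by sign(x_j-x_i) * sign(y_j-y_i).
  (1,2):dx=+1,dy=-3->D; (1,3):dx=-1,dy=-1->C; (1,4):dx=+7,dy=-8->D; (1,5):dx=+5,dy=-9->D
  (1,6):dx=+2,dy=-6->D; (2,3):dx=-2,dy=+2->D; (2,4):dx=+6,dy=-5->D; (2,5):dx=+4,dy=-6->D
  (2,6):dx=+1,dy=-3->D; (3,4):dx=+8,dy=-7->D; (3,5):dx=+6,dy=-8->D; (3,6):dx=+3,dy=-5->D
  (4,5):dx=-2,dy=-1->C; (4,6):dx=-5,dy=+2->D; (5,6):dx=-3,dy=+3->D
Step 2: C = 2, D = 13, total pairs = 15.
Step 3: tau = (C - D)/(n(n-1)/2) = (2 - 13)/15 = -0.733333.
Step 4: Exact two-sided p-value (enumerate n! = 720 permutations of y under H0): p = 0.055556.
Step 5: alpha = 0.05. fail to reject H0.

tau_b = -0.7333 (C=2, D=13), p = 0.055556, fail to reject H0.


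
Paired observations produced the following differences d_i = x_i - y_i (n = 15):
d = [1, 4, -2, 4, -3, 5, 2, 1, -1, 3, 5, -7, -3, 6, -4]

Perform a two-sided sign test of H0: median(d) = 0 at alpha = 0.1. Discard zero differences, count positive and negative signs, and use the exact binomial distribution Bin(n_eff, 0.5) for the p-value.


Step 1: Discard zero differences. Original n = 15; n_eff = number of nonzero differences = 15.
Nonzero differences (with sign): +1, +4, -2, +4, -3, +5, +2, +1, -1, +3, +5, -7, -3, +6, -4
Step 2: Count signs: positive = 9, negative = 6.
Step 3: Under H0: P(positive) = 0.5, so the number of positives S ~ Bin(15, 0.5).
Step 4: Two-sided exact p-value = sum of Bin(15,0.5) probabilities at or below the observed probability = 0.607239.
Step 5: alpha = 0.1. fail to reject H0.

n_eff = 15, pos = 9, neg = 6, p = 0.607239, fail to reject H0.


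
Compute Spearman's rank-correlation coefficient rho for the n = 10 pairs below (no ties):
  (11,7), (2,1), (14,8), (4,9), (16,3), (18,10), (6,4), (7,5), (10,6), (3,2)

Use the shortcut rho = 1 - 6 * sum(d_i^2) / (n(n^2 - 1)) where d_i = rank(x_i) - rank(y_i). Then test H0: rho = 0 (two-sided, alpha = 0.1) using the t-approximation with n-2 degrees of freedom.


Step 1: Rank x and y separately (midranks; no ties here).
rank(x): 11->7, 2->1, 14->8, 4->3, 16->9, 18->10, 6->4, 7->5, 10->6, 3->2
rank(y): 7->7, 1->1, 8->8, 9->9, 3->3, 10->10, 4->4, 5->5, 6->6, 2->2
Step 2: d_i = R_x(i) - R_y(i); compute d_i^2.
  (7-7)^2=0, (1-1)^2=0, (8-8)^2=0, (3-9)^2=36, (9-3)^2=36, (10-10)^2=0, (4-4)^2=0, (5-5)^2=0, (6-6)^2=0, (2-2)^2=0
sum(d^2) = 72.
Step 3: rho = 1 - 6*72 / (10*(10^2 - 1)) = 1 - 432/990 = 0.563636.
Step 4: Under H0, t = rho * sqrt((n-2)/(1-rho^2)) = 1.9300 ~ t(8).
Step 5: Two-sided p-value from the t-distribution with 8 df = 0.089724.
Step 6: alpha = 0.1. reject H0.

rho = 0.5636, p = 0.089724, reject H0 at alpha = 0.1.


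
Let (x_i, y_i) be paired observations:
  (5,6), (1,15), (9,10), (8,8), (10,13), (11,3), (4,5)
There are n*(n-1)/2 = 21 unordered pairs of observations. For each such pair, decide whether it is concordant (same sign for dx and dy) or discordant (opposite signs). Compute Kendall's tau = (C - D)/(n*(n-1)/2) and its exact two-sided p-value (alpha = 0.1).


Step 1: Enumerate the 21 unordered pairs (i,j) with i<j and classify each by sign(x_j-x_i) * sign(y_j-y_i).
  (1,2):dx=-4,dy=+9->D; (1,3):dx=+4,dy=+4->C; (1,4):dx=+3,dy=+2->C; (1,5):dx=+5,dy=+7->C
  (1,6):dx=+6,dy=-3->D; (1,7):dx=-1,dy=-1->C; (2,3):dx=+8,dy=-5->D; (2,4):dx=+7,dy=-7->D
  (2,5):dx=+9,dy=-2->D; (2,6):dx=+10,dy=-12->D; (2,7):dx=+3,dy=-10->D; (3,4):dx=-1,dy=-2->C
  (3,5):dx=+1,dy=+3->C; (3,6):dx=+2,dy=-7->D; (3,7):dx=-5,dy=-5->C; (4,5):dx=+2,dy=+5->C
  (4,6):dx=+3,dy=-5->D; (4,7):dx=-4,dy=-3->C; (5,6):dx=+1,dy=-10->D; (5,7):dx=-6,dy=-8->C
  (6,7):dx=-7,dy=+2->D
Step 2: C = 10, D = 11, total pairs = 21.
Step 3: tau = (C - D)/(n(n-1)/2) = (10 - 11)/21 = -0.047619.
Step 4: Exact two-sided p-value (enumerate n! = 5040 permutations of y under H0): p = 1.000000.
Step 5: alpha = 0.1. fail to reject H0.

tau_b = -0.0476 (C=10, D=11), p = 1.000000, fail to reject H0.


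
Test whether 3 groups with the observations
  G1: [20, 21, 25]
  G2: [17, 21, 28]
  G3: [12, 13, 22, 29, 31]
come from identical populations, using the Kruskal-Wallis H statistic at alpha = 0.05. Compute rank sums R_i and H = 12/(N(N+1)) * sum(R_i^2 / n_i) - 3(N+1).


Step 1: Combine all N = 11 observations and assign midranks.
sorted (value, group, rank): (12,G3,1), (13,G3,2), (17,G2,3), (20,G1,4), (21,G1,5.5), (21,G2,5.5), (22,G3,7), (25,G1,8), (28,G2,9), (29,G3,10), (31,G3,11)
Step 2: Sum ranks within each group.
R_1 = 17.5 (n_1 = 3)
R_2 = 17.5 (n_2 = 3)
R_3 = 31 (n_3 = 5)
Step 3: H = 12/(N(N+1)) * sum(R_i^2/n_i) - 3(N+1)
     = 12/(11*12) * (17.5^2/3 + 17.5^2/3 + 31^2/5) - 3*12
     = 0.090909 * 396.367 - 36
     = 0.033333.
Step 4: Ties present; correction factor C = 1 - 6/(11^3 - 11) = 0.995455. Corrected H = 0.033333 / 0.995455 = 0.033486.
Step 5: Under H0, H ~ chi^2(2); p-value = 0.983397.
Step 6: alpha = 0.05. fail to reject H0.

H = 0.0335, df = 2, p = 0.983397, fail to reject H0.


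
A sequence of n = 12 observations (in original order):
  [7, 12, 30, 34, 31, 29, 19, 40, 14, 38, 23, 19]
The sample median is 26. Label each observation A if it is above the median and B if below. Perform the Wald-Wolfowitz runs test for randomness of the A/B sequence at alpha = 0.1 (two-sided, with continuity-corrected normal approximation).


Step 1: Compute median = 26; label A = above, B = below.
Labels in order: BBAAAABABABB  (n_A = 6, n_B = 6)
Step 2: Count runs R = 7.
Step 3: Under H0 (random ordering), E[R] = 2*n_A*n_B/(n_A+n_B) + 1 = 2*6*6/12 + 1 = 7.0000.
        Var[R] = 2*n_A*n_B*(2*n_A*n_B - n_A - n_B) / ((n_A+n_B)^2 * (n_A+n_B-1)) = 4320/1584 = 2.7273.
        SD[R] = 1.6514.
Step 4: R = E[R], so z = 0 with no continuity correction.
Step 5: Two-sided p-value via normal approximation = 2*(1 - Phi(|z|)) = 1.000000.
Step 6: alpha = 0.1. fail to reject H0.

R = 7, z = 0.0000, p = 1.000000, fail to reject H0.


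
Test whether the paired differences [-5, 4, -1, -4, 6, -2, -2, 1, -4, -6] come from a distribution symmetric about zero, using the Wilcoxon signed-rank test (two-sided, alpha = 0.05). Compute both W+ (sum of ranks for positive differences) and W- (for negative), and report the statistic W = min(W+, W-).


Step 1: Drop any zero differences (none here) and take |d_i|.
|d| = [5, 4, 1, 4, 6, 2, 2, 1, 4, 6]
Step 2: Midrank |d_i| (ties get averaged ranks).
ranks: |5|->8, |4|->6, |1|->1.5, |4|->6, |6|->9.5, |2|->3.5, |2|->3.5, |1|->1.5, |4|->6, |6|->9.5
Step 3: Attach original signs; sum ranks with positive sign and with negative sign.
W+ = 6 + 9.5 + 1.5 = 17
W- = 8 + 1.5 + 6 + 3.5 + 3.5 + 6 + 9.5 = 38
(Check: W+ + W- = 55 should equal n(n+1)/2 = 55.)
Step 4: Test statistic W = min(W+, W-) = 17.
Step 5: Ties in |d|, so use the tie-corrected normal approximation.
        E[W] = n(n+1)/4 = 10*11/4 = 27.5.
        Tie groups: |d|=1 (t=2), |d|=2 (t=2), |d|=4 (t=3), |d|=6 (t=2); sum(t^3 - t) = 42.
        Var[W] = n(n+1)(2n+1)/24 - sum(t^3-t)/48 = 2310/24 - 42/48 = 95.375.
        z = (W - E[W]) / sqrt(Var[W]) = (17 - 27.5) / 9.7660 = -1.0752.
        Two-sided p = 2*Phi(z) = 0.282304.
Step 6: alpha = 0.05. fail to reject H0.

W+ = 17, W- = 38, W = min = 17, p = 0.282304, fail to reject H0.


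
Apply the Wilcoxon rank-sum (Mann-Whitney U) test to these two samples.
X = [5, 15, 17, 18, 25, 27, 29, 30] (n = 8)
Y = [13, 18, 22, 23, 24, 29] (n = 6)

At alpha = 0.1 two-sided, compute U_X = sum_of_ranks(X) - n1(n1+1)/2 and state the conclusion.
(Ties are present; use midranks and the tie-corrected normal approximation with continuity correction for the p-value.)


Step 1: Combine and sort all 14 observations; assign midranks.
sorted (value, group): (5,X), (13,Y), (15,X), (17,X), (18,X), (18,Y), (22,Y), (23,Y), (24,Y), (25,X), (27,X), (29,X), (29,Y), (30,X)
ranks: 5->1, 13->2, 15->3, 17->4, 18->5.5, 18->5.5, 22->7, 23->8, 24->9, 25->10, 27->11, 29->12.5, 29->12.5, 30->14
Step 2: Rank sum for X: R1 = 1 + 3 + 4 + 5.5 + 10 + 11 + 12.5 + 14 = 61.
Step 3: U_X = R1 - n1(n1+1)/2 = 61 - 8*9/2 = 61 - 36 = 25.
       U_Y = n1*n2 - U_X = 48 - 25 = 23.
Step 4: Ties are present, so use the tie-corrected normal approximation (with continuity correction) for the p-value.
Step 5: p-value = 0.948419; compare to alpha = 0.1. fail to reject H0.

U_X = 25, p = 0.948419, fail to reject H0 at alpha = 0.1.


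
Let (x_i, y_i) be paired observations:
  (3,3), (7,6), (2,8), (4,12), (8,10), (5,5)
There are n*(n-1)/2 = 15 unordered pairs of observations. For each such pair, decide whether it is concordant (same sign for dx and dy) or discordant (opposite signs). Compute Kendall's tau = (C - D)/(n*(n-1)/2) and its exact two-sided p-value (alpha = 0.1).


Step 1: Enumerate the 15 unordered pairs (i,j) with i<j and classify each by sign(x_j-x_i) * sign(y_j-y_i).
  (1,2):dx=+4,dy=+3->C; (1,3):dx=-1,dy=+5->D; (1,4):dx=+1,dy=+9->C; (1,5):dx=+5,dy=+7->C
  (1,6):dx=+2,dy=+2->C; (2,3):dx=-5,dy=+2->D; (2,4):dx=-3,dy=+6->D; (2,5):dx=+1,dy=+4->C
  (2,6):dx=-2,dy=-1->C; (3,4):dx=+2,dy=+4->C; (3,5):dx=+6,dy=+2->C; (3,6):dx=+3,dy=-3->D
  (4,5):dx=+4,dy=-2->D; (4,6):dx=+1,dy=-7->D; (5,6):dx=-3,dy=-5->C
Step 2: C = 9, D = 6, total pairs = 15.
Step 3: tau = (C - D)/(n(n-1)/2) = (9 - 6)/15 = 0.200000.
Step 4: Exact two-sided p-value (enumerate n! = 720 permutations of y under H0): p = 0.719444.
Step 5: alpha = 0.1. fail to reject H0.

tau_b = 0.2000 (C=9, D=6), p = 0.719444, fail to reject H0.


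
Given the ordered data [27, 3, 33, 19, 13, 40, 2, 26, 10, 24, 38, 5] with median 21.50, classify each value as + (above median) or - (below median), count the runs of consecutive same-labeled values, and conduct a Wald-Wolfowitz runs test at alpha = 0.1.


Step 1: Compute median = 21.50; label A = above, B = below.
Labels in order: ABABBABABAAB  (n_A = 6, n_B = 6)
Step 2: Count runs R = 10.
Step 3: Under H0 (random ordering), E[R] = 2*n_A*n_B/(n_A+n_B) + 1 = 2*6*6/12 + 1 = 7.0000.
        Var[R] = 2*n_A*n_B*(2*n_A*n_B - n_A - n_B) / ((n_A+n_B)^2 * (n_A+n_B-1)) = 4320/1584 = 2.7273.
        SD[R] = 1.6514.
Step 4: Continuity-corrected z = (R - 0.5 - E[R]) / SD[R] = (10 - 0.5 - 7.0000) / 1.6514 = 1.5138.
Step 5: Two-sided p-value via normal approximation = 2*(1 - Phi(|z|)) = 0.130070.
Step 6: alpha = 0.1. fail to reject H0.

R = 10, z = 1.5138, p = 0.130070, fail to reject H0.


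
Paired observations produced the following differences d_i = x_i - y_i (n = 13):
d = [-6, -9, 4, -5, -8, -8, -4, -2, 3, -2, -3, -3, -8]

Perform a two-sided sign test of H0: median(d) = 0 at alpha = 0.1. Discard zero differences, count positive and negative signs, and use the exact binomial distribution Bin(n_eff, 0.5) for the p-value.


Step 1: Discard zero differences. Original n = 13; n_eff = number of nonzero differences = 13.
Nonzero differences (with sign): -6, -9, +4, -5, -8, -8, -4, -2, +3, -2, -3, -3, -8
Step 2: Count signs: positive = 2, negative = 11.
Step 3: Under H0: P(positive) = 0.5, so the number of positives S ~ Bin(13, 0.5).
Step 4: Two-sided exact p-value = sum of Bin(13,0.5) probabilities at or below the observed probability = 0.022461.
Step 5: alpha = 0.1. reject H0.

n_eff = 13, pos = 2, neg = 11, p = 0.022461, reject H0.


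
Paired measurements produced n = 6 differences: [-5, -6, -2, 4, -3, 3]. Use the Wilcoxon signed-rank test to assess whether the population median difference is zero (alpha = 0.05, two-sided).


Step 1: Drop any zero differences (none here) and take |d_i|.
|d| = [5, 6, 2, 4, 3, 3]
Step 2: Midrank |d_i| (ties get averaged ranks).
ranks: |5|->5, |6|->6, |2|->1, |4|->4, |3|->2.5, |3|->2.5
Step 3: Attach original signs; sum ranks with positive sign and with negative sign.
W+ = 4 + 2.5 = 6.5
W- = 5 + 6 + 1 + 2.5 = 14.5
(Check: W+ + W- = 21 should equal n(n+1)/2 = 21.)
Step 4: Test statistic W = min(W+, W-) = 6.5.
Step 5: Ties in |d|, so use the tie-corrected normal approximation.
        E[W] = n(n+1)/4 = 6*7/4 = 10.5.
        Tie groups: |d|=3 (t=2); sum(t^3 - t) = 6.
        Var[W] = n(n+1)(2n+1)/24 - sum(t^3-t)/48 = 546/24 - 6/48 = 22.625.
        z = (W - E[W]) / sqrt(Var[W]) = (6.5 - 10.5) / 4.7566 = -0.8409.
        Two-sided p = 2*Phi(z) = 0.400381.
Step 6: alpha = 0.05. fail to reject H0.

W+ = 6.5, W- = 14.5, W = min = 6.5, p = 0.400381, fail to reject H0.


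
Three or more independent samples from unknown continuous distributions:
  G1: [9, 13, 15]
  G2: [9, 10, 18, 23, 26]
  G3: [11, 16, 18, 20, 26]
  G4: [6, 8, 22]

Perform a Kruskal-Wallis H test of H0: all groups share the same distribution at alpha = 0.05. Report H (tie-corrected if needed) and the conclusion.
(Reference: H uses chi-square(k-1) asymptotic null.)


Step 1: Combine all N = 16 observations and assign midranks.
sorted (value, group, rank): (6,G4,1), (8,G4,2), (9,G1,3.5), (9,G2,3.5), (10,G2,5), (11,G3,6), (13,G1,7), (15,G1,8), (16,G3,9), (18,G2,10.5), (18,G3,10.5), (20,G3,12), (22,G4,13), (23,G2,14), (26,G2,15.5), (26,G3,15.5)
Step 2: Sum ranks within each group.
R_1 = 18.5 (n_1 = 3)
R_2 = 48.5 (n_2 = 5)
R_3 = 53 (n_3 = 5)
R_4 = 16 (n_4 = 3)
Step 3: H = 12/(N(N+1)) * sum(R_i^2/n_i) - 3(N+1)
     = 12/(16*17) * (18.5^2/3 + 48.5^2/5 + 53^2/5 + 16^2/3) - 3*17
     = 0.044118 * 1231.67 - 51
     = 3.338235.
Step 4: Ties present; correction factor C = 1 - 18/(16^3 - 16) = 0.995588. Corrected H = 3.338235 / 0.995588 = 3.353028.
Step 5: Under H0, H ~ chi^2(3); p-value = 0.340330.
Step 6: alpha = 0.05. fail to reject H0.

H = 3.3530, df = 3, p = 0.340330, fail to reject H0.
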